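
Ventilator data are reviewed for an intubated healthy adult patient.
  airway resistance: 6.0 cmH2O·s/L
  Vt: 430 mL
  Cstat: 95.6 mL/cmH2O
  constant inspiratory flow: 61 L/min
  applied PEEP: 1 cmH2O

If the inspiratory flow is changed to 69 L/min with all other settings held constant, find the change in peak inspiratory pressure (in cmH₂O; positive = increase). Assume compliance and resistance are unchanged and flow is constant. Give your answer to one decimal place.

0.8

Flow: 61 L/min ÷ 60 = 1.0167 L/s.
New flow: 69 L/min ÷ 60 = 1.15 L/s.
PIP = Vt/C + R·V̇ + PEEP (constant-flow equation of motion).
Only the resistive term changes: ΔPIP = R × ΔV̇ = 6.0 × (1.15 − 1.0167) = 6.0 × 0.1333 = 0.7998 cmH2O.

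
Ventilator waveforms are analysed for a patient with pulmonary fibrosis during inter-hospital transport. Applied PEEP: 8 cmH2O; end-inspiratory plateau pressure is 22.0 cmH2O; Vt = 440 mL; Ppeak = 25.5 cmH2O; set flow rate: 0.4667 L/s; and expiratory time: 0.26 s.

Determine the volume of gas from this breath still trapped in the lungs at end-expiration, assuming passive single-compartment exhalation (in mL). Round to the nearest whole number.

146

R = (PIP − Pplat)/V̇ = (25.5 − 22.0) / 0.4667 = 3.5/0.4667 = 7.499 cmH2O·s/L.
C = Vt/(Pplat − PEEP) = 440.0 / (22.0 − 8) = 440.0/14.0 = 31.429 mL/cmH2O.
τ = R × C = 7.499 × 0.03143 L/cmH2O = 0.2357 s.
Fraction remaining = e^(−Te/τ) = e^(−0.26/0.2357) = 0.3318.
Trapped volume = 440.0 × 0.3318 = 145.99 mL.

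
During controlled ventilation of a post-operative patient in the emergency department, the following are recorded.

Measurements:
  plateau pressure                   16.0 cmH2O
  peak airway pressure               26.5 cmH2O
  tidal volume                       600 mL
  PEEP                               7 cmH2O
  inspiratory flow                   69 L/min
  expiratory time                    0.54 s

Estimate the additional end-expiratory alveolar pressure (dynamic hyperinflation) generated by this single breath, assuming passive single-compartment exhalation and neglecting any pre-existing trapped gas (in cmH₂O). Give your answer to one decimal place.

3.7

Flow: 69 L/min ÷ 60 = 1.15 L/s.
R = (PIP − Pplat)/V̇ = (26.5 − 16.0) / 1.15 = 10.5/1.15 = 9.13 cmH2O·s/L.
C = Vt/(Pplat − PEEP) = 600.0 / (16.0 − 7) = 600.0/9.0 = 66.667 mL/cmH2O.
τ = R × C = 9.13 × 0.06667 L/cmH2O = 0.6087 s.
Fraction remaining = e^(−Te/τ) = e^(−0.54/0.6087) = 0.4118; trapped volume = 600.0 × 0.4118 = 247.08 mL.
Additional alveolar pressure from trapping ≈ V_trapped / C = 247.08 / 66.667 = 3.706 cmH2O.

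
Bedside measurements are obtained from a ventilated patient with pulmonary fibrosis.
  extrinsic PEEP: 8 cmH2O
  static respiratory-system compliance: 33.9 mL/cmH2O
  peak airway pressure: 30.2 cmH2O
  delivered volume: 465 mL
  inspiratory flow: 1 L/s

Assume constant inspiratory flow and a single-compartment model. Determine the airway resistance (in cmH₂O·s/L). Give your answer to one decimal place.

8.5

Equation of motion (constant flow): PIP = Vt/C + R·V̇ + PEEP.
R·V̇ = PIP − Vt/C − PEEP = 30.2 − 465/33.9 − 8 = 30.2 − 13.717 − 8 = 8.483 cmH2O.
R = 8.483 / 1 = 8.483 cmH2O·s/L.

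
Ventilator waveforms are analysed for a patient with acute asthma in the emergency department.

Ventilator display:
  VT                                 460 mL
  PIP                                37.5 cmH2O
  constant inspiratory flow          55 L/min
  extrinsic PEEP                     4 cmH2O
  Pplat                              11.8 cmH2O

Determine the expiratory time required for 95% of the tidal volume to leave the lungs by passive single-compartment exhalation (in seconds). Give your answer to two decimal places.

Flow: 55 L/min ÷ 60 = 0.9167 L/s.
R = (PIP − Pplat)/V̇ = (37.5 − 11.8) / 0.9167 = 25.7/0.9167 = 28.035 cmH2O·s/L.
C = Vt/(Pplat − PEEP) = 460.0 / (11.8 − 4) = 460.0/7.8 = 58.974 mL/cmH2O.
τ = R × C = 28.035 × 0.05897 L/cmH2O = 1.653 s.
t = −τ·ln(1 − 0.95) = −1.653·ln(0.05) = 4.952 s.

4.95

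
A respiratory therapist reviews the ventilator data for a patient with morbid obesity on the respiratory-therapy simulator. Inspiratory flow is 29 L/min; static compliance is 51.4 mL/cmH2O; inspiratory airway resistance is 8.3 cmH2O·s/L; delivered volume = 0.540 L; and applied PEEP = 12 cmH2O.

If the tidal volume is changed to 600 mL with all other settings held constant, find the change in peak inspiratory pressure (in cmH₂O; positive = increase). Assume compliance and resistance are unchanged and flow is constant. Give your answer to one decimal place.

PIP = Vt/C + R·V̇ + PEEP (constant-flow equation of motion).
Only the elastic term changes: ΔPIP = ΔVt / C = (600 − 540) / 51.4 = 1.167 cmH2O.

1.2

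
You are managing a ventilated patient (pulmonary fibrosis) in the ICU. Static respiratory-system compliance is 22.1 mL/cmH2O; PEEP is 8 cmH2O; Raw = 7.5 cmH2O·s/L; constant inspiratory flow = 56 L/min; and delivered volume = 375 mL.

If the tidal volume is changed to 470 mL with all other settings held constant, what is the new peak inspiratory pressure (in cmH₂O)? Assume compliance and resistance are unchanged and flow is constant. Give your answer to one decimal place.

Flow: 56 L/min ÷ 60 = 0.9333 L/s.
PIP = Vt/C + R·V̇ + PEEP (constant-flow equation of motion).
Only the elastic term changes: ΔPIP = ΔVt / C = (470 − 375) / 22.1 = 4.299 cmH2O.
Original PIP = 375/22.1 + 7.5×0.9333 + 8 = 31.968 cmH2O; new PIP = 31.968 + (4.299) = 36.267 cmH2O.

36.3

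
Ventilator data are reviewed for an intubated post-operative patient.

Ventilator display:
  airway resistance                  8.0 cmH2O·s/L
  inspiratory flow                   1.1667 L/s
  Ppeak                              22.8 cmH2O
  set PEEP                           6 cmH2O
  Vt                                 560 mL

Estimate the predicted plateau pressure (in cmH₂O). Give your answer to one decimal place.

13.5

Pplat = PIP − Raw × flow = 22.8 − 8.0 × 1.1667 = 22.8 − 9.334 = 13.466 cmH2O.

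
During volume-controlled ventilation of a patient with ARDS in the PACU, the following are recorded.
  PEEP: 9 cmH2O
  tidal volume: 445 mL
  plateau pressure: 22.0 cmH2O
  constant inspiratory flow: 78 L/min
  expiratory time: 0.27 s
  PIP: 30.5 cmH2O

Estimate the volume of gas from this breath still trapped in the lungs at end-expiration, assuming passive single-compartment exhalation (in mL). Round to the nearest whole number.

Flow: 78 L/min ÷ 60 = 1.3 L/s.
R = (PIP − Pplat)/V̇ = (30.5 − 22.0) / 1.3 = 8.5/1.3 = 6.538 cmH2O·s/L.
C = Vt/(Pplat − PEEP) = 445.0 / (22.0 − 9) = 445.0/13.0 = 34.231 mL/cmH2O.
τ = R × C = 6.538 × 0.03423 L/cmH2O = 0.2238 s.
Fraction remaining = e^(−Te/τ) = e^(−0.27/0.2238) = 0.2993.
Trapped volume = 445.0 × 0.2993 = 133.19 mL.

133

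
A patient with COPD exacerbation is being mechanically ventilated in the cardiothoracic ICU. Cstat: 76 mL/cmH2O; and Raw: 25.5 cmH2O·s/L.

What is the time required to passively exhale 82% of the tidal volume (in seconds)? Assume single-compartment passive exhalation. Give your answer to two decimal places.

3.32

τ = R × C = 25.5 × 76 mL/cmH2O = 25.5 × 0.076 L/cmH2O = 1.938 s.
Exhaled fraction f = 1 − e^(−t/τ) → t = −τ·ln(1 − f) = −1.938·ln(0.18) = 3.323 s.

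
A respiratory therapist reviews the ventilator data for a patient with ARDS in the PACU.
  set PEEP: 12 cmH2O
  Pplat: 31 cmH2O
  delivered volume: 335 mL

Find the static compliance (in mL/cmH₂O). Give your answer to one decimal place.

Cstat = Vt / (Pplat − PEEP) = 335 / (31 − 12) = 335 / 19.0 = 17.632 mL/cmH2O.

17.6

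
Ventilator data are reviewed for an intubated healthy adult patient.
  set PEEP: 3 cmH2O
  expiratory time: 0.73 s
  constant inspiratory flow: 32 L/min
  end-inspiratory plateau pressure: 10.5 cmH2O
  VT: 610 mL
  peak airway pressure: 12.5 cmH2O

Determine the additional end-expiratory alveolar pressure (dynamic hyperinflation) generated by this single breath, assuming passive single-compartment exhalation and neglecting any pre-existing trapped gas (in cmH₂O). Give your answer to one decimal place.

0.7

Flow: 32 L/min ÷ 60 = 0.5333 L/s.
R = (PIP − Pplat)/V̇ = (12.5 − 10.5) / 0.5333 = 2.0/0.5333 = 3.75 cmH2O·s/L.
C = Vt/(Pplat − PEEP) = 610.0 / (10.5 − 3) = 610.0/7.5 = 81.333 mL/cmH2O.
τ = R × C = 3.75 × 0.08133 L/cmH2O = 0.305 s.
Fraction remaining = e^(−Te/τ) = e^(−0.73/0.305) = 0.09131; trapped volume = 610.0 × 0.09131 = 55.699 mL.
Additional alveolar pressure from trapping ≈ V_trapped / C = 55.699 / 81.333 = 0.6848 cmH2O.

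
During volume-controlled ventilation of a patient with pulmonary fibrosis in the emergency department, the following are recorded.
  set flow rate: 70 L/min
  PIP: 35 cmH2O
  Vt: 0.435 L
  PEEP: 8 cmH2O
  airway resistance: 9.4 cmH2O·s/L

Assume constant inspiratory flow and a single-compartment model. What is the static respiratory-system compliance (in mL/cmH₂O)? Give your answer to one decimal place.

Flow: 70 L/min ÷ 60 = 1.1667 L/s.
Equation of motion (constant flow): PIP = Vt/C + R·V̇ + PEEP.
Vt/C = PIP − R·V̇ − PEEP = 35 − 9.4×1.1667 − 8 = 35 − 10.967 − 8 = 16.033 cmH2O.
C = Vt / 16.033 = 435 / 16.033 = 27.132 mL/cmH2O.

27.1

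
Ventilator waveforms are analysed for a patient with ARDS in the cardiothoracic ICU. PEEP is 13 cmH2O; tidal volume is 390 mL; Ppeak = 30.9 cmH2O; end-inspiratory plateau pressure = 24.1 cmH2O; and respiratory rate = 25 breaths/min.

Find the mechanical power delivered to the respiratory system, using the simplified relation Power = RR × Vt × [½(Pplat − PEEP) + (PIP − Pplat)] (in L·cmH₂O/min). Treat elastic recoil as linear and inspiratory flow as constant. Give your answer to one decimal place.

Per-breath work = Vt × [½(Pplat−PEEP) + (PIP−Pplat)] = 0.390 × [0.5×11.1 + 6.8] = 0.390 × 12.35 = 4.817 L·cmH2O.
Power = 25 × 4.817 = 120.43 L·cmH2O/min.

120.4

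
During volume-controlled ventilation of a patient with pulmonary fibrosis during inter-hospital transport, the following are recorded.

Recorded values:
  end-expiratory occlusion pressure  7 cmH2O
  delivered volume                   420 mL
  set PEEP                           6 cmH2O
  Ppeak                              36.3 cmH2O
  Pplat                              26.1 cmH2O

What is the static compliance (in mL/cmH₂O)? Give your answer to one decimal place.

End-expiratory occlusion gives total PEEP = 7 cmH2O (intrinsic PEEP = 7 − 6 = 1). Use total PEEP for the elastic gradient.
Cstat = Vt / (Pplat − PEEPtotal) = 420 / (26.1 − 7) = 420 / 19.1 = 21.99 mL/cmH2O.

22.0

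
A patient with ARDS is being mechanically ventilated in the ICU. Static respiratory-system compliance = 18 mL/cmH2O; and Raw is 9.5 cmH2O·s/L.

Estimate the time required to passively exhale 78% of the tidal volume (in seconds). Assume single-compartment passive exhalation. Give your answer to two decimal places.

τ = R × C = 9.5 × 18 mL/cmH2O = 9.5 × 0.018 L/cmH2O = 0.171 s.
Exhaled fraction f = 1 − e^(−t/τ) → t = −τ·ln(1 − f) = −0.171·ln(0.22) = 0.2589 s.

0.26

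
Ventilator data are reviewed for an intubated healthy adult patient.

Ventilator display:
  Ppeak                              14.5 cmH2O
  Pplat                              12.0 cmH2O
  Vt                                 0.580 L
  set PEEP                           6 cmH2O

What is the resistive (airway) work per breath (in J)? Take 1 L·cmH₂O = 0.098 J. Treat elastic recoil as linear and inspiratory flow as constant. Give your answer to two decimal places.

With constant inspiratory flow the resistive pressure is constant at PIP − Pplat = 14.5 − 12.0 = 2.5 cmH2O, so resistive work = 2.5 × 0.580 = 1.45 L·cmH2O.
× 0.098 J/(L·cmH2O) → 0.1421 J.

0.14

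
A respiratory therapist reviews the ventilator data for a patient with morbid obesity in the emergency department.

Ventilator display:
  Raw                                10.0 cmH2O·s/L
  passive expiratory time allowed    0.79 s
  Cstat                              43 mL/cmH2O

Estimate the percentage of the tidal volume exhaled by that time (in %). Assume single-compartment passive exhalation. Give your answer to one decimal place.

τ = R × C = 10.0 × 43 mL/cmH2O = 10.0 × 0.043 L/cmH2O = 0.43 s.
Passive exhalation: V(t)/V₀ = e^(−t/τ) = e^(−0.79/0.43) = 0.1593.
Fraction exhaled = 1 − 0.1593 = 0.8407 → 84.07%.

84.1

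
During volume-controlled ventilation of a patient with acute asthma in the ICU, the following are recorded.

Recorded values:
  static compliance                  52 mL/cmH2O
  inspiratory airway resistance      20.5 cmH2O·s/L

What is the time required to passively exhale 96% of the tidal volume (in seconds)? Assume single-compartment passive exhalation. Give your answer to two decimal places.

3.43

τ = R × C = 20.5 × 52 mL/cmH2O = 20.5 × 0.052 L/cmH2O = 1.066 s.
Exhaled fraction f = 1 − e^(−t/τ) → t = −τ·ln(1 − f) = −1.066·ln(0.04) = 3.431 s.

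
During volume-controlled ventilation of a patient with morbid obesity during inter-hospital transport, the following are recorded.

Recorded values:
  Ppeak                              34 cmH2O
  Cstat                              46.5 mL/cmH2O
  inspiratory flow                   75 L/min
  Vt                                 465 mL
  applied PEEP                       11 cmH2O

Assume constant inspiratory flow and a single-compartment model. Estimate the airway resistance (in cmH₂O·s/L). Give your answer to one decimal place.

10.4

Flow: 75 L/min ÷ 60 = 1.25 L/s.
Equation of motion (constant flow): PIP = Vt/C + R·V̇ + PEEP.
R·V̇ = PIP − Vt/C − PEEP = 34 − 465/46.5 − 11 = 34 − 10.0 − 11 = 13.0 cmH2O.
R = 13.0 / 1.25 = 10.4 cmH2O·s/L.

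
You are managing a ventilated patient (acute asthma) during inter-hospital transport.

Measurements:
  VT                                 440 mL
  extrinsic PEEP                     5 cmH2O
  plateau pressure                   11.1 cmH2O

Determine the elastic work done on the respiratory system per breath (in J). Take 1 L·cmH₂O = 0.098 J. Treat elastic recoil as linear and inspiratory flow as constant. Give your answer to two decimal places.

Elastic work ≈ ½ × (Pplat − PEEP) × Vt = 0.5 × (11.1 − 5) × 0.440 L = 0.5 × 6.1 × 0.440 = 1.342 L·cmH2O.
× 0.098 J/(L·cmH2O) → 0.1315 J.

0.13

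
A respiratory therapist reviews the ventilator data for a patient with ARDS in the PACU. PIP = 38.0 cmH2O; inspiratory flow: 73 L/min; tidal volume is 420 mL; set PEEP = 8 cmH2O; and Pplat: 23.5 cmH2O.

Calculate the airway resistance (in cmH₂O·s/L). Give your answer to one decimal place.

11.9

Flow: 73 L/min ÷ 60 = 1.2167 L/s.
Raw = (PIP − Pplat) / flow = (38.0 − 23.5) / 1.2167 = 14.5 / 1.2167 = 11.917 cmH2O·s/L.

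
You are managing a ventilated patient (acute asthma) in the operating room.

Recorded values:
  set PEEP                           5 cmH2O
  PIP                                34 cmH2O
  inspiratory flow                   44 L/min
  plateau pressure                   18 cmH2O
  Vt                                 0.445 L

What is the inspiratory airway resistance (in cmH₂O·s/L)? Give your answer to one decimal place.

Flow: 44 L/min ÷ 60 = 0.7333 L/s.
Raw = (PIP − Pplat) / flow = (34 − 18) / 0.7333 = 16.0 / 0.7333 = 21.819 cmH2O·s/L.

21.8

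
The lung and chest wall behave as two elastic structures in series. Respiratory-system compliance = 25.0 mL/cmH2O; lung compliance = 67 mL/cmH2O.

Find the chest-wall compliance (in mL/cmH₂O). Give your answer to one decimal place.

39.9

1/Ccw = 1/Crs − 1/CL.
1/Ccw = 1/25.0 − 1/67 = 0.02507.
Ccw = 39.888 mL/cmH2O.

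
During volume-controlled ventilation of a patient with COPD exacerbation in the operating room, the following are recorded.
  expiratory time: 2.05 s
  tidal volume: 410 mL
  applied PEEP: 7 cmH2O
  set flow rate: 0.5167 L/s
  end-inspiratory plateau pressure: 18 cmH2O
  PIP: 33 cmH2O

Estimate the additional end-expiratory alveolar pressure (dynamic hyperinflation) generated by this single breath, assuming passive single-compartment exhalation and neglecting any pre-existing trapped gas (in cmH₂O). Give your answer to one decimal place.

R = (PIP − Pplat)/V̇ = (33 − 18) / 0.5167 = 15.0/0.5167 = 29.03 cmH2O·s/L.
C = Vt/(Pplat − PEEP) = 410.0 / (18 − 7) = 410.0/11.0 = 37.273 mL/cmH2O.
τ = R × C = 29.03 × 0.03727 L/cmH2O = 1.082 s.
Fraction remaining = e^(−Te/τ) = e^(−2.05/1.082) = 0.1504; trapped volume = 410.0 × 0.1504 = 61.664 mL.
Additional alveolar pressure from trapping ≈ V_trapped / C = 61.664 / 37.273 = 1.654 cmH2O.

1.7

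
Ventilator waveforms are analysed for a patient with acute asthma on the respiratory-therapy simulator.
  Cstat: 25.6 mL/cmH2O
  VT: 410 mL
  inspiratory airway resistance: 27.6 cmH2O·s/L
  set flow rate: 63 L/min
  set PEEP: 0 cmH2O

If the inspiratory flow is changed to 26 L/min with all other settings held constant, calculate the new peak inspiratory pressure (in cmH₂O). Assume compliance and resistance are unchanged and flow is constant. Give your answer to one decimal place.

28.0

Flow: 63 L/min ÷ 60 = 1.05 L/s.
New flow: 26 L/min ÷ 60 = 0.4333 L/s.
PIP = Vt/C + R·V̇ + PEEP (constant-flow equation of motion).
Only the resistive term changes: ΔPIP = R × ΔV̇ = 27.6 × (0.4333 − 1.05) = 27.6 × -0.6167 = -17.021 cmH2O.
Original PIP = 410/25.6 + 27.6×1.05 + 0 = 44.996 cmH2O; new PIP = 44.996 + (-17.021) = 27.975 cmH2O.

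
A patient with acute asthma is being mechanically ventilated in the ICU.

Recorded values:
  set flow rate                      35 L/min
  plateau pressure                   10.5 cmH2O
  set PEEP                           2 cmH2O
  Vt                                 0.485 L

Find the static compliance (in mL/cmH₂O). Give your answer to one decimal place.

57.1

Cstat = Vt / (Pplat − PEEP) = 485 / (10.5 − 2) = 485 / 8.5 = 57.059 mL/cmH2O.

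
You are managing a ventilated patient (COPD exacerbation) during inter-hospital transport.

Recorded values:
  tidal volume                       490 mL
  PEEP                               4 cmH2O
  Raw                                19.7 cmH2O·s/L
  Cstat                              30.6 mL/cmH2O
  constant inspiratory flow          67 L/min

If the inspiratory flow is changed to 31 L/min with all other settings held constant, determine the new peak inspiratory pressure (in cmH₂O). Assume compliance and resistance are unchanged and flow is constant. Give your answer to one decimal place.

30.2

Flow: 67 L/min ÷ 60 = 1.1167 L/s.
New flow: 31 L/min ÷ 60 = 0.5167 L/s.
PIP = Vt/C + R·V̇ + PEEP (constant-flow equation of motion).
Only the resistive term changes: ΔPIP = R × ΔV̇ = 19.7 × (0.5167 − 1.1167) = 19.7 × -0.6 = -11.82 cmH2O.
Original PIP = 490/30.6 + 19.7×1.1167 + 4 = 42.012 cmH2O; new PIP = 42.012 + (-11.82) = 30.192 cmH2O.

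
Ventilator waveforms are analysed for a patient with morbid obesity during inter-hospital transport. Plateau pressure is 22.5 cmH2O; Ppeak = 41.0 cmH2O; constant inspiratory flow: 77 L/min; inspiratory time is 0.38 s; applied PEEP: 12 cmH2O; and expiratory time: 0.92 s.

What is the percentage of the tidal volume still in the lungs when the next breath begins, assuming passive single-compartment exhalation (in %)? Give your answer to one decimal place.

Flow: 77 L/min ÷ 60 = 1.2833 L/s.
Vt = flow × Ti = 1.2833 L/s × 0.38 s × 1000 mL/L = 487.65 mL.
R = (PIP − Pplat)/V̇ = (41.0 − 22.5) / 1.2833 = 18.5/1.2833 = 14.416 cmH2O·s/L.
C = Vt/(Pplat − PEEP) = 487.65 / (22.5 − 12) = 487.65/10.5 = 46.443 mL/cmH2O.
τ = R × C = 14.416 × 0.04644 L/cmH2O = 0.6695 s.
Fraction remaining at end-expiration = e^(−Te/τ) = e^(−0.92/0.6695) = 0.2531 → 25.31%.

25.3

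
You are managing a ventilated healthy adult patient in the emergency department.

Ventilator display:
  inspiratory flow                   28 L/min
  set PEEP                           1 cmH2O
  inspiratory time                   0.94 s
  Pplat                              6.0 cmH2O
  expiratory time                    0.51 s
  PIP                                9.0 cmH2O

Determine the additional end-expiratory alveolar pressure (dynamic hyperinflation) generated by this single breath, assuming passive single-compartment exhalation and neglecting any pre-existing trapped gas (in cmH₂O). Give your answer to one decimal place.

2.0

Flow: 28 L/min ÷ 60 = 0.4667 L/s.
Vt = flow × Ti = 0.4667 L/s × 0.94 s × 1000 mL/L = 438.7 mL.
R = (PIP − Pplat)/V̇ = (9.0 − 6.0) / 0.4667 = 3.0/0.4667 = 6.428 cmH2O·s/L.
C = Vt/(Pplat − PEEP) = 438.7 / (6.0 − 1) = 438.7/5.0 = 87.74 mL/cmH2O.
τ = R × C = 6.428 × 0.08774 L/cmH2O = 0.564 s.
Fraction remaining = e^(−Te/τ) = e^(−0.51/0.564) = 0.4048; trapped volume = 438.7 × 0.4048 = 177.59 mL.
Additional alveolar pressure from trapping ≈ V_trapped / C = 177.59 / 87.74 = 2.024 cmH2O.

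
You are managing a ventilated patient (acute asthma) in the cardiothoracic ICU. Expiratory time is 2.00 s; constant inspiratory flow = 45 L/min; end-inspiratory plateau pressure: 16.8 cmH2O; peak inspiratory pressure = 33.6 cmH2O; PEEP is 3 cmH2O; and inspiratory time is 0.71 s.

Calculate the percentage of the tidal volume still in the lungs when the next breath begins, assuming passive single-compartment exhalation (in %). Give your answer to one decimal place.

Flow: 45 L/min ÷ 60 = 0.75 L/s.
Vt = flow × Ti = 0.75 L/s × 0.71 s × 1000 mL/L = 532.5 mL.
R = (PIP − Pplat)/V̇ = (33.6 − 16.8) / 0.75 = 16.8/0.75 = 22.4 cmH2O·s/L.
C = Vt/(Pplat − PEEP) = 532.5 / (16.8 − 3) = 532.5/13.8 = 38.587 mL/cmH2O.
τ = R × C = 22.4 × 0.03859 L/cmH2O = 0.8644 s.
Fraction remaining at end-expiration = e^(−Te/τ) = e^(−2.00/0.8644) = 0.09889 → 9.889%.

9.9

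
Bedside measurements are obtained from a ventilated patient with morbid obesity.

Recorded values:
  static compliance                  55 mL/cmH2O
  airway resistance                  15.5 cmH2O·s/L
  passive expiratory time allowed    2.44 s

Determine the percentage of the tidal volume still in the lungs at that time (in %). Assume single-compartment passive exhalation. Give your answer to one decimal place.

τ = R × C = 15.5 × 55 mL/cmH2O = 15.5 × 0.055 L/cmH2O = 0.8525 s.
Passive exhalation: V(t)/V₀ = e^(−t/τ) = e^(−2.44/0.8525) = 0.05714.
Fraction remaining = 0.05714 → 5.714%.

5.7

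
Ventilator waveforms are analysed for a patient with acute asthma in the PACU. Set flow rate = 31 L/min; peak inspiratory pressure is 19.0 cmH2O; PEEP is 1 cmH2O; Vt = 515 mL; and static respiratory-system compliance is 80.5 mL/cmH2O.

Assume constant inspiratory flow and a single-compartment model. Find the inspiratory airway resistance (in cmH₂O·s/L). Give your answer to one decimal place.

Flow: 31 L/min ÷ 60 = 0.5167 L/s.
Equation of motion (constant flow): PIP = Vt/C + R·V̇ + PEEP.
R·V̇ = PIP − Vt/C − PEEP = 19.0 − 515/80.5 − 1 = 19.0 − 6.398 − 1 = 11.602 cmH2O.
R = 11.602 / 0.5167 = 22.454 cmH2O·s/L.

22.5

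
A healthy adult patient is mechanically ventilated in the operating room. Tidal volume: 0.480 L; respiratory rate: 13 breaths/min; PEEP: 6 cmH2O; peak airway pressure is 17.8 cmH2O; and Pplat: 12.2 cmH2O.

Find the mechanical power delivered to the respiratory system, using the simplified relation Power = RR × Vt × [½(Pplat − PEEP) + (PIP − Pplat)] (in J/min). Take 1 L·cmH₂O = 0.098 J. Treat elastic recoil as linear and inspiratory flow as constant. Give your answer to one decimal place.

Per-breath work = Vt × [½(Pplat−PEEP) + (PIP−Pplat)] = 0.480 × [0.5×6.2 + 5.6] = 0.480 × 8.7 = 4.176 L·cmH2O.
Power = 13 × 4.176 = 54.288 L·cmH2O/min.
× 0.098 J/(L·cmH2O) → 5.32 J/min.

5.3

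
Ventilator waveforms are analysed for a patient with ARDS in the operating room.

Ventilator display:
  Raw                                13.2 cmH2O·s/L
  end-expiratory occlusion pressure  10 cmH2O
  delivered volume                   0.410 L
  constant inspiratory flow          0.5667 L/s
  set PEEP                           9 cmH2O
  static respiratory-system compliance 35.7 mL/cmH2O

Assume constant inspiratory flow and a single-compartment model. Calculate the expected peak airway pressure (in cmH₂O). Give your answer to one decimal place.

Total PEEP = 10 cmH2O (set 9 + intrinsic 1); this is the baseline alveolar pressure.
Equation of motion (constant flow): PIP = Vt/C + R·V̇ + PEEP.
PIP = 410/35.7 + 13.2×0.5667 + 10 = 11.485 + 7.48 + 10 = 28.965 cmH2O.

29.0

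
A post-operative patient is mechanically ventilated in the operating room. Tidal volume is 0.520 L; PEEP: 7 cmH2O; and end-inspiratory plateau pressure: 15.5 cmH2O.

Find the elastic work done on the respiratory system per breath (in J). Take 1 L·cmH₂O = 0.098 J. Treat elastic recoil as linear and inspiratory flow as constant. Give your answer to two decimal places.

Elastic work ≈ ½ × (Pplat − PEEP) × Vt = 0.5 × (15.5 − 7) × 0.520 L = 0.5 × 8.5 × 0.520 = 2.21 L·cmH2O.
× 0.098 J/(L·cmH2O) → 0.2166 J.

0.22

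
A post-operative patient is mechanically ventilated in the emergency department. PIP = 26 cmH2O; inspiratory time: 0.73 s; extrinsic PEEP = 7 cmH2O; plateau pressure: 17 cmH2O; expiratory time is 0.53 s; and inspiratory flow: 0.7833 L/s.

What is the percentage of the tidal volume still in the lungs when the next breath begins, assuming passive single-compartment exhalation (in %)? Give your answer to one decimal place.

44.6

Vt = flow × Ti = 0.7833 L/s × 0.73 s × 1000 mL/L = 571.81 mL.
R = (PIP − Pplat)/V̇ = (26 − 17) / 0.7833 = 9.0/0.7833 = 11.49 cmH2O·s/L.
C = Vt/(Pplat − PEEP) = 571.81 / (17 − 7) = 571.81/10.0 = 57.181 mL/cmH2O.
τ = R × C = 11.49 × 0.05718 L/cmH2O = 0.657 s.
Fraction remaining at end-expiration = e^(−Te/τ) = e^(−0.53/0.657) = 0.4463 → 44.63%.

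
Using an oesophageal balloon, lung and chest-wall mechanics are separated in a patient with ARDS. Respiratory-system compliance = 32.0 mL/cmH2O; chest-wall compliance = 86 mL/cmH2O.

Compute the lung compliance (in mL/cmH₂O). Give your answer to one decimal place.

51.0

1/CL = 1/Crs − 1/Ccw.
1/CL = 1/32.0 − 1/86 = 0.01962.
CL = 50.968 mL/cmH2O.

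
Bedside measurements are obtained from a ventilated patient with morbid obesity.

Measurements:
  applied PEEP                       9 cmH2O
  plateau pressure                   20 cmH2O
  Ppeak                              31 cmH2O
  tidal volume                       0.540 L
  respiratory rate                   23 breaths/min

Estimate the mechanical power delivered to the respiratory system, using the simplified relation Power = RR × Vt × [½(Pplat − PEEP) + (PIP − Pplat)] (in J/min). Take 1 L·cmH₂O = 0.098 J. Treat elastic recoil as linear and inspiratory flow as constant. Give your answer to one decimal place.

20.1

Per-breath work = Vt × [½(Pplat−PEEP) + (PIP−Pplat)] = 0.540 × [0.5×11.0 + 11.0] = 0.540 × 16.5 = 8.91 L·cmH2O.
Power = 23 × 8.91 = 204.93 L·cmH2O/min.
× 0.098 J/(L·cmH2O) → 20.083 J/min.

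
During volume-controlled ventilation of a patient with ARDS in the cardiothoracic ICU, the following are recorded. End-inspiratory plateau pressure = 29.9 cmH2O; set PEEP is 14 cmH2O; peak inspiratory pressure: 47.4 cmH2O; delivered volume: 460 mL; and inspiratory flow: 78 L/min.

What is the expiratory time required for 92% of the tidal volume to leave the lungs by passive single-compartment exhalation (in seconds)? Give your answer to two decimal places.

Flow: 78 L/min ÷ 60 = 1.3 L/s.
R = (PIP − Pplat)/V̇ = (47.4 − 29.9) / 1.3 = 17.5/1.3 = 13.462 cmH2O·s/L.
C = Vt/(Pplat − PEEP) = 460.0 / (29.9 − 14) = 460.0/15.9 = 28.931 mL/cmH2O.
τ = R × C = 13.462 × 0.02893 L/cmH2O = 0.3895 s.
t = −τ·ln(1 − 0.92) = −0.3895·ln(0.08) = 0.9838 s.

0.98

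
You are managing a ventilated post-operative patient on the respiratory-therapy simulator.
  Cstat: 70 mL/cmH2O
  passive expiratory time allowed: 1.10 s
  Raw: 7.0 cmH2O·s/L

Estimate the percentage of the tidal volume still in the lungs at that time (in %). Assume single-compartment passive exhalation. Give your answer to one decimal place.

τ = R × C = 7.0 × 70 mL/cmH2O = 7.0 × 0.070 L/cmH2O = 0.49 s.
Passive exhalation: V(t)/V₀ = e^(−t/τ) = e^(−1.10/0.49) = 0.1059.
Fraction remaining = 0.1059 → 10.59%.

10.6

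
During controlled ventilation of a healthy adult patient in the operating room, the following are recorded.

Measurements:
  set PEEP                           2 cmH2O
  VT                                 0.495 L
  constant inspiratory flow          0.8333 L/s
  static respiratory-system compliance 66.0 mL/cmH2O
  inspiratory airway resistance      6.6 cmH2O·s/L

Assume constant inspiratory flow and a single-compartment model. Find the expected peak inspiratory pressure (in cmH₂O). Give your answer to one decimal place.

15.0

Equation of motion (constant flow): PIP = Vt/C + R·V̇ + PEEP.
PIP = 495/66.0 + 6.6×0.8333 + 2 = 7.5 + 5.5 + 2 = 15.0 cmH2O.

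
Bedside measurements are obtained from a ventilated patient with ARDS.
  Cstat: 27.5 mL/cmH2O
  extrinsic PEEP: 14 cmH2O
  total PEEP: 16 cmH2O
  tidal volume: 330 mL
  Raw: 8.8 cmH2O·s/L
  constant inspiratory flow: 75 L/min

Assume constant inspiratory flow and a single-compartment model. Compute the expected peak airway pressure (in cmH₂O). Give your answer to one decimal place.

Flow: 75 L/min ÷ 60 = 1.25 L/s.
Total PEEP = 16 cmH2O (set 14 + intrinsic 2); this is the baseline alveolar pressure.
Equation of motion (constant flow): PIP = Vt/C + R·V̇ + PEEP.
PIP = 330/27.5 + 8.8×1.25 + 16 = 12.0 + 11.0 + 16 = 39.0 cmH2O.

39.0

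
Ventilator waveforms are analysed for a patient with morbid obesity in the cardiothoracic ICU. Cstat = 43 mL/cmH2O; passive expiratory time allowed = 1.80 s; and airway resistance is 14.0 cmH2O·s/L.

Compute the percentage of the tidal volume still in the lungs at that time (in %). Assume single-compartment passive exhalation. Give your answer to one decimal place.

5.0

τ = R × C = 14.0 × 43 mL/cmH2O = 14.0 × 0.043 L/cmH2O = 0.602 s.
Passive exhalation: V(t)/V₀ = e^(−t/τ) = e^(−1.80/0.602) = 0.05029.
Fraction remaining = 0.05029 → 5.029%.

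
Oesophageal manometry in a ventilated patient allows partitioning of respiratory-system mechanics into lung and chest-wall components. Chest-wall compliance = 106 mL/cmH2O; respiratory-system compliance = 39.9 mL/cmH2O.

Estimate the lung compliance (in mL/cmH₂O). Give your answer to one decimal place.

64.0

1/CL = 1/Crs − 1/Ccw.
1/CL = 1/39.9 − 1/106 = 0.01563.
CL = 63.98 mL/cmH2O.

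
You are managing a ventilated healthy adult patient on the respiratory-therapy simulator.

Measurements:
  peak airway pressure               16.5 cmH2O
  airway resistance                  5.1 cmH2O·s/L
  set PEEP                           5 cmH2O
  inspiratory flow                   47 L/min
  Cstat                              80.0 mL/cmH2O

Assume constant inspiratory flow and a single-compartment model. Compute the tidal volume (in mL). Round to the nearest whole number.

600

Flow: 47 L/min ÷ 60 = 0.7833 L/s.
Equation of motion (constant flow): PIP = Vt/C + R·V̇ + PEEP.
Vt/C = PIP − R·V̇ − PEEP = 16.5 − 3.995 − 5 = 7.505 cmH2O.
Vt = C × 7.505 = 80.0 × 7.505 = 600.4 mL.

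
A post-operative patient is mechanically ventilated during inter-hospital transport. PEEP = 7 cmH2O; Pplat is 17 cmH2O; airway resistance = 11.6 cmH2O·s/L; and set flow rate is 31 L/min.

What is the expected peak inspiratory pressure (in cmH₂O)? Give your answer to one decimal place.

Flow: 31 L/min ÷ 60 = 0.5167 L/s.
PIP = Pplat + Raw × flow = 17 + 11.6 × 0.5167 = 17 + 5.994 = 22.994 cmH2O.

23.0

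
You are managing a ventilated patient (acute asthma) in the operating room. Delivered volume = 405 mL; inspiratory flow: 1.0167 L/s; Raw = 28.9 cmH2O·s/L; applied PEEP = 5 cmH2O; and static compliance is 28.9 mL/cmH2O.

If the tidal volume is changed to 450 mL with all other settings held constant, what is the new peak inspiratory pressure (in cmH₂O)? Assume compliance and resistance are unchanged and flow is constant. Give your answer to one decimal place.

50.0

PIP = Vt/C + R·V̇ + PEEP (constant-flow equation of motion).
Only the elastic term changes: ΔPIP = ΔVt / C = (450 − 405) / 28.9 = 1.557 cmH2O.
Original PIP = 405/28.9 + 28.9×1.0167 + 5 = 48.396 cmH2O; new PIP = 48.396 + (1.557) = 49.953 cmH2O.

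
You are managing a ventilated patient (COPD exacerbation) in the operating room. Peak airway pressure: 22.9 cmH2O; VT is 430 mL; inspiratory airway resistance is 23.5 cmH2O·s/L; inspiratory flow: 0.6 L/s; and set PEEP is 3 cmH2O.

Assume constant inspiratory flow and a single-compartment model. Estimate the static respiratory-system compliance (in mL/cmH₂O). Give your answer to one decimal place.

Equation of motion (constant flow): PIP = Vt/C + R·V̇ + PEEP.
Vt/C = PIP − R·V̇ − PEEP = 22.9 − 23.5×0.6 − 3 = 22.9 − 14.1 − 3 = 5.8 cmH2O.
C = Vt / 5.8 = 430 / 5.8 = 74.138 mL/cmH2O.

74.1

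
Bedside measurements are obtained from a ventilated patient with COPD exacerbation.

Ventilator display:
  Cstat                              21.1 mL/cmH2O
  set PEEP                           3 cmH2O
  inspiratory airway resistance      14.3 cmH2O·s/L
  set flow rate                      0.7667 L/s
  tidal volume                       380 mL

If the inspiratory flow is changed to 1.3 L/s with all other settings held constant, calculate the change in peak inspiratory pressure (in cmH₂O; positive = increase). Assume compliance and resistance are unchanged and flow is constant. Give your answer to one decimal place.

7.6

PIP = Vt/C + R·V̇ + PEEP (constant-flow equation of motion).
Only the resistive term changes: ΔPIP = R × ΔV̇ = 14.3 × (1.3 − 0.7667) = 14.3 × 0.5333 = 7.626 cmH2O.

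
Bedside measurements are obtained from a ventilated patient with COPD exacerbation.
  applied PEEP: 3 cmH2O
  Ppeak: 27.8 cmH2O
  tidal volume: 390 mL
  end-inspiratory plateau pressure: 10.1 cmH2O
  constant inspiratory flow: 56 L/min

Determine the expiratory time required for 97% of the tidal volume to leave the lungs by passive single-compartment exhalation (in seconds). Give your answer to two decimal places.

3.65

Flow: 56 L/min ÷ 60 = 0.9333 L/s.
R = (PIP − Pplat)/V̇ = (27.8 − 10.1) / 0.9333 = 17.7/0.9333 = 18.965 cmH2O·s/L.
C = Vt/(Pplat − PEEP) = 390.0 / (10.1 − 3) = 390.0/7.1 = 54.93 mL/cmH2O.
τ = R × C = 18.965 × 0.05493 L/cmH2O = 1.042 s.
t = −τ·ln(1 − 0.97) = −1.042·ln(0.03) = 3.654 s.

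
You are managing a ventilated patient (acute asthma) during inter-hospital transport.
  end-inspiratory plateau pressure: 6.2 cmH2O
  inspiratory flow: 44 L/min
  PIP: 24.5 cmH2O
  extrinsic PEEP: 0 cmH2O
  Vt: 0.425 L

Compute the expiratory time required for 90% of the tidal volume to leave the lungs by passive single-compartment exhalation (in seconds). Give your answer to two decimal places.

3.94

Flow: 44 L/min ÷ 60 = 0.7333 L/s.
R = (PIP − Pplat)/V̇ = (24.5 − 6.2) / 0.7333 = 18.3/0.7333 = 24.956 cmH2O·s/L.
C = Vt/(Pplat − PEEP) = 425.0 / (6.2 − 0) = 425.0/6.2 = 68.548 mL/cmH2O.
τ = R × C = 24.956 × 0.06855 L/cmH2O = 1.711 s.
t = −τ·ln(1 − 0.90) = −1.711·ln(0.1) = 3.94 s.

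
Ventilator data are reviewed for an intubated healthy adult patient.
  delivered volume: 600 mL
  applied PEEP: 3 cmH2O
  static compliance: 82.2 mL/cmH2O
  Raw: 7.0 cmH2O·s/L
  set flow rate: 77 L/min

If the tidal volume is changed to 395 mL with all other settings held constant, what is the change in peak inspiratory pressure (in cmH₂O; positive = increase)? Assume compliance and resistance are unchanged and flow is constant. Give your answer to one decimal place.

PIP = Vt/C + R·V̇ + PEEP (constant-flow equation of motion).
Only the elastic term changes: ΔPIP = ΔVt / C = (395 − 600) / 82.2 = -2.494 cmH2O.

-2.5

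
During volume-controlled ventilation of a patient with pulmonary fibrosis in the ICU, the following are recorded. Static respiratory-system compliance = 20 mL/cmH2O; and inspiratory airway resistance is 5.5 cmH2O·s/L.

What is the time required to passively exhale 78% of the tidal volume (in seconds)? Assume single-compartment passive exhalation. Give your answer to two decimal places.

τ = R × C = 5.5 × 20 mL/cmH2O = 5.5 × 0.020 L/cmH2O = 0.11 s.
Exhaled fraction f = 1 − e^(−t/τ) → t = −τ·ln(1 − f) = −0.11·ln(0.22) = 0.1666 s.

0.17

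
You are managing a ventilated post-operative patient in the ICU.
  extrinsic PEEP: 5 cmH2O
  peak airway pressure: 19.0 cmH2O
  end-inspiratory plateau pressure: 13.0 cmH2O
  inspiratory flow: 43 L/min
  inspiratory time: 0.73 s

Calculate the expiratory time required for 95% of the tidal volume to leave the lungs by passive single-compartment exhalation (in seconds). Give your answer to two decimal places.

1.64

Flow: 43 L/min ÷ 60 = 0.7167 L/s.
Vt = flow × Ti = 0.7167 L/s × 0.73 s × 1000 mL/L = 523.19 mL.
R = (PIP − Pplat)/V̇ = (19.0 − 13.0) / 0.7167 = 6.0/0.7167 = 8.372 cmH2O·s/L.
C = Vt/(Pplat − PEEP) = 523.19 / (13.0 − 5) = 523.19/8.0 = 65.399 mL/cmH2O.
τ = R × C = 8.372 × 0.0654 L/cmH2O = 0.5475 s.
t = −τ·ln(1 − 0.95) = −0.5475·ln(0.05) = 1.64 s.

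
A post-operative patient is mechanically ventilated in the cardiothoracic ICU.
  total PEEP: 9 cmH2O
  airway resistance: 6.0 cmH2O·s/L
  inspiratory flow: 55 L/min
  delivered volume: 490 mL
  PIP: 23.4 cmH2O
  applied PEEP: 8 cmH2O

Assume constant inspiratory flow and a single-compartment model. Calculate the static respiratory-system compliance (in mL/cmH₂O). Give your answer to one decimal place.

55.1

Flow: 55 L/min ÷ 60 = 0.9167 L/s.
Total PEEP = 9 cmH2O (set 8 + intrinsic 1); this is the baseline alveolar pressure.
Equation of motion (constant flow): PIP = Vt/C + R·V̇ + PEEP.
Vt/C = PIP − R·V̇ − PEEP = 23.4 − 6.0×0.9167 − 9 = 23.4 − 5.5 − 9 = 8.9 cmH2O.
C = Vt / 8.9 = 490 / 8.9 = 55.056 mL/cmH2O.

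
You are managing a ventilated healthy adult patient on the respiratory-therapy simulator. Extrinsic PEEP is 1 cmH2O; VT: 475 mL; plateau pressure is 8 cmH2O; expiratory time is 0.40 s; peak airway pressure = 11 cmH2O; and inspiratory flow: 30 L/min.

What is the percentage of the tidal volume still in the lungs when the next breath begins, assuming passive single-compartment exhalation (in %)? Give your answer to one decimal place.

Flow: 30 L/min ÷ 60 = 0.5 L/s.
R = (PIP − Pplat)/V̇ = (11 − 8) / 0.5 = 3.0/0.5 = 6.0 cmH2O·s/L.
C = Vt/(Pplat − PEEP) = 475.0 / (8 − 1) = 475.0/7.0 = 67.857 mL/cmH2O.
τ = R × C = 6.0 × 0.06786 L/cmH2O = 0.4072 s.
Fraction remaining at end-expiration = e^(−Te/τ) = e^(−0.40/0.4072) = 0.3744 → 37.44%.

37.4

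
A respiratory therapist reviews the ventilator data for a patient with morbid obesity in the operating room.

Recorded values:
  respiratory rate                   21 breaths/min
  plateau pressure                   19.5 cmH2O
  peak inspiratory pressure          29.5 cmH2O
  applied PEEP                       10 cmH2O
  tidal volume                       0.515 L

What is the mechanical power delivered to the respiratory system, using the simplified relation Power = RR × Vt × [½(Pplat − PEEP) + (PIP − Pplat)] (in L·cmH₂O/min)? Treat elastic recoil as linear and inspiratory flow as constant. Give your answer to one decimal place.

Per-breath work = Vt × [½(Pplat−PEEP) + (PIP−Pplat)] = 0.515 × [0.5×9.5 + 10.0] = 0.515 × 14.75 = 7.596 L·cmH2O.
Power = 21 × 7.596 = 159.52 L·cmH2O/min.

159.5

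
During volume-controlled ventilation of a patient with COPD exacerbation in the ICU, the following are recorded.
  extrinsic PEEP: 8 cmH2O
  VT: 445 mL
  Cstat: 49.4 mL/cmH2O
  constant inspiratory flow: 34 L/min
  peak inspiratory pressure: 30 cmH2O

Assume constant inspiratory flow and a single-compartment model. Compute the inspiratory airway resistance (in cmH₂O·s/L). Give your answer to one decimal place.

Flow: 34 L/min ÷ 60 = 0.5667 L/s.
Equation of motion (constant flow): PIP = Vt/C + R·V̇ + PEEP.
R·V̇ = PIP − Vt/C − PEEP = 30 − 445/49.4 − 8 = 30 − 9.008 − 8 = 12.992 cmH2O.
R = 12.992 / 0.5667 = 22.926 cmH2O·s/L.

22.9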